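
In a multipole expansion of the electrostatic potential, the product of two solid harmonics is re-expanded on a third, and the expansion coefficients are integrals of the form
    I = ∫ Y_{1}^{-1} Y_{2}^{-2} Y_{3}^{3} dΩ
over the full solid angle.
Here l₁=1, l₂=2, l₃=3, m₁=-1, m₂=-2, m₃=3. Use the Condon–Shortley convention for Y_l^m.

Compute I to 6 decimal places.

-0.319865

Checks pass: Σm=0; 6 even; l₃=3∈[1,3].
(2·1+1)(2·2+1)(2·3+1) = 105
Δ: 0! 2! 4! / 7! → 1/105
sum: t=0:+1/4 = 1/4
3j²(1 2 3; 0 0 0) = Δ·Π!·Σ² = 3/35  (sign -1)
sum: t=0:+1/48 = 1/48
3j²(1 2 3; -1 -2 3) = Δ·Π!·Σ² = 1/7  (sign +1)
combine: 4πI² = 105·3/35·1/7 = 9/7
take √, sign -1: I = -0.31986543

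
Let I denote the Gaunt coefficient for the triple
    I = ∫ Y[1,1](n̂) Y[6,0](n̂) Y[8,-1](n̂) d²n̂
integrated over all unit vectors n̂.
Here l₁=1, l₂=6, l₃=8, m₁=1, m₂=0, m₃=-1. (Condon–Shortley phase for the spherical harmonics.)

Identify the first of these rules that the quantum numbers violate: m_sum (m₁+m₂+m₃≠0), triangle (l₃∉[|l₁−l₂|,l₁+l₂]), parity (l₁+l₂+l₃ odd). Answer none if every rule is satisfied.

triangle

Σmᵢ = 0  ✓
l₃∈[|l₁−l₂|,l₁+l₂]=[5,7], have l₃=8  ✗
Σlᵢ = 15 ⇒ odd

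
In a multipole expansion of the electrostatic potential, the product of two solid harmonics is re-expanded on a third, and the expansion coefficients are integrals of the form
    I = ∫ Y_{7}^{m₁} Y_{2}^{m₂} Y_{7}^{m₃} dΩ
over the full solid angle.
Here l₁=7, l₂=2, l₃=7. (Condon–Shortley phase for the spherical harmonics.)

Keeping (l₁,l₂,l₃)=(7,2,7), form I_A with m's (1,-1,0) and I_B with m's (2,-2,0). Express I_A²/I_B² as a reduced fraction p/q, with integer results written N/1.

Shared (l₁,l₂,l₃)=(7,2,7): N and (l;000)² cancel in I_A²/I_B².
A: Δ = 2!·12!·2!/17! = 1/185640; Racah Σ t=0..1: t=0:+1/1036800 t=1:−1/1209600 = 1/7257600; ⇒ 3j(7 2 7; 1 -1 0)² = 1/2210, sgn -1
B: Δ = 2!·12!·2!/17! = 1/185640; Racah Σ t=0..0: t=0:+1/2419200 = 1/2419200; ⇒ 3j(7 2 7; 2 -2 0)² = 27/1105, sgn -1
I_A²/I_B² = (1/2210)/(27/1105) = 1/54

1/54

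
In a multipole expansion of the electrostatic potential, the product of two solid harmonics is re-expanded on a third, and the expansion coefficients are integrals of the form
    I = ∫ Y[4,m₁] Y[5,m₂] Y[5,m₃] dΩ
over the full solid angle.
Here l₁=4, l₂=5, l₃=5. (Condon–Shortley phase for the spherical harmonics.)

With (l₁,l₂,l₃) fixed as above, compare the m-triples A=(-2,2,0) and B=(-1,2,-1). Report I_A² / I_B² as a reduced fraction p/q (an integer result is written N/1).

Same 4,5,5: normalisation and zero-m 3j drop out of the ratio.
A: Δ: 4! 4! 6! / 15! → 1/3153150; sum: t=2:+1/11520 t=3:−1/1728 t=4:+1/3456 = -7/34560; 3j²(4 5 5; -2 2 0) = Δ·Π!·Σ² = 7/858  (sign +1)
B: Δ: 4! 4! 6! / 15! → 1/3153150; sum: t=1:−1/103680 t=2:+1/2880 t=3:−1/1152 t=4:+1/5184 = -7/20736; 3j²(4 5 5; -1 2 -1) = Δ·Π!·Σ² = 35/2574  (sign -1)
I_A²/I_B² = (7/858)/(35/2574) = 3/5

3/5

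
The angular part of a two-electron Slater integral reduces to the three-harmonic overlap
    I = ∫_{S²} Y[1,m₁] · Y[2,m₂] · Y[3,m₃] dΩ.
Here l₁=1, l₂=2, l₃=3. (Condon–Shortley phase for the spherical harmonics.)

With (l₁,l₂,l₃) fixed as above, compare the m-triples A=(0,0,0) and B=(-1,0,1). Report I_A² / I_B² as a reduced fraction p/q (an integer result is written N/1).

3/2

l's match ⇒ only the (l;m) 3-j factors differ between A and B.
A: triangle coeff Δ(1,2,3) = 1/105; Σ_t [0,0]: t=0:+1/4 = 1/4; (3j)²=3/35 [(1 2 3; 0 0 0)], sign=-1
B: triangle coeff Δ(1,2,3) = 1/105; Σ_t [0,0]: t=0:+1/8 = 1/8; (3j)²=2/35 [(1 2 3; -1 0 1)], sign=+1
I_A²/I_B² = (3/35)/(2/35) = 3/2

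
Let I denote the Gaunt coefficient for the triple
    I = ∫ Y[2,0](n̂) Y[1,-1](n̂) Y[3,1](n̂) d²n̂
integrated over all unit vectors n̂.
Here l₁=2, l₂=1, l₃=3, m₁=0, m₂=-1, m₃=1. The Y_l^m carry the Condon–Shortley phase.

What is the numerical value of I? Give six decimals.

-0.202301

Rules hold: Σm=0, L=6 even, 1≤3≤3.
N = 5·3·7 = 105
Δ = 0!·4!·2!/7! = 1/105
Racah Σ t=0..0: t=0:+1/4 = 1/4
⇒ 3j(2 1 3; 0 0 0)² = 3/35, sgn -1
Racah Σ t=0..0: t=0:+1/8 = 1/8
⇒ 3j(2 1 3; 0 -1 1)² = 2/35, sgn +1
4πI² = N·(3j₀)²·(3jₘ)² = 18/35
I = -1·√(0.514286/4π) = -0.20230066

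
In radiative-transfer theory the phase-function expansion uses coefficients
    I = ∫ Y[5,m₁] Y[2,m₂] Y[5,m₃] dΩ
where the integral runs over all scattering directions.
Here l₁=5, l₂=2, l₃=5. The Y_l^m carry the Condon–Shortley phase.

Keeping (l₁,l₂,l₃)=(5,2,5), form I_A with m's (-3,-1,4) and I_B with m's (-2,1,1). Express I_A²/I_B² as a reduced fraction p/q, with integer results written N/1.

7/2

l's match ⇒ only the (l;m) 3-j factors differ between A and B.
A: triangle coeff Δ(5,2,5) = 1/38610; Σ_t [0,1]: t=0:+1/80640 t=1:−1/10080 = -1/11520; (3j)²=49/1430 [(5 2 5; -3 -1 4)], sign=+1
B: triangle coeff Δ(5,2,5) = 1/38610; Σ_t [1,2]: t=1:−1/2880 t=2:+1/1440 = 1/2880; (3j)²=7/715 [(5 2 5; -2 1 1)], sign=+1
I_A²/I_B² = (49/1430)/(7/715) = 7/2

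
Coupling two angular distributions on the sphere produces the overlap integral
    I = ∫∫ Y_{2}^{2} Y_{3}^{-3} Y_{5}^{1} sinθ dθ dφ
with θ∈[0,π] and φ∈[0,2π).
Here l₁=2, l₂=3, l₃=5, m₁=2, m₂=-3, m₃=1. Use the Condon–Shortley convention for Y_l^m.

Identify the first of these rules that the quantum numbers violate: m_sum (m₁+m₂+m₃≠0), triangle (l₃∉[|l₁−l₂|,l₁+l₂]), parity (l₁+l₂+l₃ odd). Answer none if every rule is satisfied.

Σmᵢ = 0  ✓
l₃∈[|l₁−l₂|,l₁+l₂]=[1,5], have l₃=5  ✓
Σlᵢ = 10 ⇒ even  ✓

none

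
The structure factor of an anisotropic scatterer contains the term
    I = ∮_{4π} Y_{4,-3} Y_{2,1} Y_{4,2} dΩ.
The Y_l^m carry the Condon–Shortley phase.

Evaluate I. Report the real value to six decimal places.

Checks pass: Σm=0; 10 even; l₃=4∈[2,6].
(2·4+1)(2·2+1)(2·4+1) = 405
Δ: 2! 6! 2! / 11! → 1/13860
sum: t=0:+1/192 t=1:−1/36 t=2:+1/192 = -5/288
3j²(4 2 4; 0 0 0) = Δ·Π!·Σ² = 20/693  (sign -1)
sum: t=1:−1/1440 t=2:+1/240 = 1/288
3j²(4 2 4; -3 1 2) = Δ·Π!·Σ² = 5/132  (sign +1)
combine: 4πI² = 405·20/693·5/132 = 375/847
take √, sign -1: I = -0.18770204

-0.187702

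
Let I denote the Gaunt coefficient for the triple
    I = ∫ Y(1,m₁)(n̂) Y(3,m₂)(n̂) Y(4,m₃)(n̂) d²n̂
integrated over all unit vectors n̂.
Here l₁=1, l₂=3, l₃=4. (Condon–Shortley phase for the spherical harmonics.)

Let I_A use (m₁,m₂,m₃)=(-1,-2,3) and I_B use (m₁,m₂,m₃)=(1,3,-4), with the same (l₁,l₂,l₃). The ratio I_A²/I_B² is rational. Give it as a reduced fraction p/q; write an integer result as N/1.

Shared (l₁,l₂,l₃)=(1,3,4): N and (l;000)² cancel in I_A²/I_B².
A: Δ = 0!·2!·6!/9! = 1/252; Racah Σ t=0..0: t=0:+1/240 = 1/240; ⇒ 3j(1 3 4; -1 -2 3)² = 1/12, sgn -1
B: Δ = 0!·2!·6!/9! = 1/252; Racah Σ t=0..0: t=0:+1/1440 = 1/1440; ⇒ 3j(1 3 4; 1 3 -4)² = 1/9, sgn +1
I_A²/I_B² = (1/12)/(1/9) = 3/4

3/4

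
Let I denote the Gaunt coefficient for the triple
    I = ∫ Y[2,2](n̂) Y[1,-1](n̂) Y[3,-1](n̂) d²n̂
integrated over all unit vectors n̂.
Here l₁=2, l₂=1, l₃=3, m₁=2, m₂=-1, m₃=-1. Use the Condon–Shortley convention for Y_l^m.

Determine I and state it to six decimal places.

Checks pass: Σm=0; 6 even; l₃=3∈[1,3].
(2·2+1)(2·1+1)(2·3+1) = 105
Δ: 0! 4! 2! / 7! → 1/105
sum: t=0:+1/4 = 1/4
3j²(2 1 3; 0 0 0) = Δ·Π!·Σ² = 3/35  (sign -1)
sum: t=0:+1/48 = 1/48
3j²(2 1 3; 2 -1 -1) = Δ·Π!·Σ² = 1/105  (sign +1)
combine: 4πI² = 105·3/35·1/105 = 3/35
take √, sign -1: I = -0.08258890

-0.082589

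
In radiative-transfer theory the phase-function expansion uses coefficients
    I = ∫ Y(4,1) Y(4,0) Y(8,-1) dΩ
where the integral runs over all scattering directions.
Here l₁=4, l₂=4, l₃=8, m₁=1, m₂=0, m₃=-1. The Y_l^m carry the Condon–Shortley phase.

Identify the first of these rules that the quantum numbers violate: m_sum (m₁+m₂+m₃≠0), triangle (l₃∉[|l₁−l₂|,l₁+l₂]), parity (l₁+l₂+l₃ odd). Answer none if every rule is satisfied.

none

Σmᵢ = 0  ✓
l₃∈[|l₁−l₂|,l₁+l₂]=[0,8], have l₃=8  ✓
Σlᵢ = 16 ⇒ even  ✓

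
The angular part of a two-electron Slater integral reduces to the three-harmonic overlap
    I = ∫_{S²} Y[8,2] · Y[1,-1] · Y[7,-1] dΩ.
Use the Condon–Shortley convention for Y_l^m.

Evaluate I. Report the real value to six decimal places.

m-sum 0 ✓  L=16 even ✓  7≤7≤9 ✓
Π(2lᵢ+1) = 17×3×15 = 765
triangle coeff Δ(8,1,7) = 1/2040
Σ_t [1,1]: t=1:−1/25401600 = -1/25401600
(3j)²=8/255 [(8 1 7; 0 0 0)], sign=+1
Σ_t [0,0]: t=0:+1/58060800 = 1/58060800
(3j)²=3/136 [(8 1 7; 2 -1 -1)], sign=+1
⇒ 4πI² = 9/17
I = (+1)√(9/17/(4π)) = 0.20525411

0.205254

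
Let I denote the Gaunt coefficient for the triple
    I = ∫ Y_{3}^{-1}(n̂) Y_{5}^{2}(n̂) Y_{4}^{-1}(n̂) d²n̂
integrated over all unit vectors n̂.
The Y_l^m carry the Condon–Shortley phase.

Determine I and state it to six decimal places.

0.148044

m-sum 0 ✓  L=12 even ✓  2≤4≤8 ✓
Π(2lᵢ+1) = 7×11×9 = 693
triangle coeff Δ(3,5,4) = 1/180180
Σ_t [1,3]: t=1:−1/576 t=2:+1/144 t=3:−1/576 = 1/288
(3j)²=20/1001 [(3 5 4; 0 0 0)], sign=+1
Σ_t [2,4]: t=2:+1/960 t=3:−1/288 t=4:+1/1728 = -1/540
(3j)²=128/6435 [(3 5 4; -1 2 -1)], sign=+1
⇒ 4πI² = 512/1859
I = (+1)√(512/1859/(4π)) = 0.14804384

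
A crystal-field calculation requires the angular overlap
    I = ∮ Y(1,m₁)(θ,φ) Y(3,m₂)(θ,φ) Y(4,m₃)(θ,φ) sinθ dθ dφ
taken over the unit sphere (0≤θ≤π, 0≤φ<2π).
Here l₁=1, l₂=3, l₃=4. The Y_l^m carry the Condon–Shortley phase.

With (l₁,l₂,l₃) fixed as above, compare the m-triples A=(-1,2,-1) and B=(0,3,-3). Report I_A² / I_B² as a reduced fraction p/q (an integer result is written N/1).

3/7

l's match ⇒ only the (l;m) 3-j factors differ between A and B.
A: triangle coeff Δ(1,3,4) = 1/252; Σ_t [0,0]: t=0:+1/240 = 1/240; (3j)²=1/84 [(1 3 4; -1 2 -1)], sign=-1
B: triangle coeff Δ(1,3,4) = 1/252; Σ_t [0,0]: t=0:+1/720 = 1/720; (3j)²=1/36 [(1 3 4; 0 3 -3)], sign=-1
I_A²/I_B² = (1/84)/(1/36) = 3/7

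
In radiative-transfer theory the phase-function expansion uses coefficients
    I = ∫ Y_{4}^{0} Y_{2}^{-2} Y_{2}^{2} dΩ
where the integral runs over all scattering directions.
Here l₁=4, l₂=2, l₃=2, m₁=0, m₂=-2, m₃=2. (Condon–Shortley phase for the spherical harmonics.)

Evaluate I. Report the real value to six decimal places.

0.040299

Checks pass: Σm=0; 8 even; l₃=2∈[2,6].
(2·4+1)(2·2+1)(2·2+1) = 225
Δ: 4! 4! 0! / 9! → 1/630
sum: t=2:+1/16 = 1/16
3j²(4 2 2; 0 0 0) = Δ·Π!·Σ² = 2/35  (sign +1)
sum: t=0:+1/576 = 1/576
3j²(4 2 2; 0 -2 2) = Δ·Π!·Σ² = 1/630  (sign +1)
combine: 4πI² = 225·2/35·1/630 = 1/49
take √, sign +1: I = 0.04029926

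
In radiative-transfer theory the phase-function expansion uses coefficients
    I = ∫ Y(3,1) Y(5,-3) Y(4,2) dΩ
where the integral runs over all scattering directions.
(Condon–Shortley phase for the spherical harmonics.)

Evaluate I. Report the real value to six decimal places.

-0.144236

Rules hold: Σm=0, L=12 even, 2≤4≤8.
N = 7·11·9 = 693
Δ = 4!·2!·6!/13! = 1/180180
Racah Σ t=1..3: t=1:−1/576 t=2:+1/144 t=3:−1/576 = 1/288
⇒ 3j(3 5 4; 0 0 0)² = 20/1001, sgn +1
Racah Σ t=0..2: t=0:+1/2304 t=1:−1/720 t=2:+1/5760 = -1/1280
⇒ 3j(3 5 4; 1 -3 2)² = 27/1430, sgn -1
4πI² = N·(3j₀)²·(3jₘ)² = 486/1859
I = -1·√(0.261431/4π) = -0.14423595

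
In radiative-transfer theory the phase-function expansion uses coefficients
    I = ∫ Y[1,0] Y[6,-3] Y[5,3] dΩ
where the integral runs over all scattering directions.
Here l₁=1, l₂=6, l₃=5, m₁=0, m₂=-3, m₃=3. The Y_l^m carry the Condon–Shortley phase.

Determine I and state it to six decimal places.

-0.212310

Checks pass: Σm=0; 12 even; l₃=5∈[5,7].
(2·1+1)(2·6+1)(2·5+1) = 429
Δ: 2! 0! 10! / 13! → 1/858
sum: t=1:−1/14400 = -1/14400
3j²(1 6 5; 0 0 0) = Δ·Π!·Σ² = 6/143  (sign +1)
sum: t=1:−1/80640 = -1/80640
3j²(1 6 5; 0 -3 3) = Δ·Π!·Σ² = 9/286  (sign -1)
combine: 4πI² = 429·6/143·9/286 = 81/143
take √, sign -1: I = -0.21230956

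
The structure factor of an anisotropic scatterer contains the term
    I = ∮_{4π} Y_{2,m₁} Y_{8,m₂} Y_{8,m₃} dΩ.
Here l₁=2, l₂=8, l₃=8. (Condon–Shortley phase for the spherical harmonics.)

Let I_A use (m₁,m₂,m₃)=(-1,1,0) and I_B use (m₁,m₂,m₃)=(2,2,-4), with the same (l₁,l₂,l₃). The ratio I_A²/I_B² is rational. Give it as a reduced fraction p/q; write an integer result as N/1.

Shared (l₁,l₂,l₃)=(2,8,8): N and (l;000)² cancel in I_A²/I_B².
A: Δ = 2!·2!·14!/19! = 1/348840; Racah Σ t=1..2: t=1:−1/58060800 t=2:+1/50803200 = 1/406425600; ⇒ 3j(2 8 8; -1 1 0)² = 1/3230, sgn +1
B: Δ = 2!·2!·14!/19! = 1/348840; Racah Σ t=0..0: t=0:+1/348364800 = 1/348364800; ⇒ 3j(2 8 8; 2 2 -4)² = 11/646, sgn +1
I_A²/I_B² = (1/3230)/(11/646) = 1/55

1/55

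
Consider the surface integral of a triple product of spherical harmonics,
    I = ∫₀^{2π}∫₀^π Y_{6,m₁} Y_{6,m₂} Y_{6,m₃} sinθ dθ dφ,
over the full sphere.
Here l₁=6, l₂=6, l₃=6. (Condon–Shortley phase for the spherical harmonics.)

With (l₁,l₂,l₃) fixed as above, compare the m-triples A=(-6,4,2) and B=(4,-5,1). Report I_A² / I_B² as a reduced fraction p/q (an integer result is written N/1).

40/27

Same 6,6,6: normalisation and zero-m 3j drop out of the ratio.
A: Δ: 6! 6! 6! / 19! → 1/325909584; sum: t=6:+1/24883200 = 1/24883200; 3j²(6 6 6; -6 4 2) = Δ·Π!·Σ² = 70/4199  (sign +1)
B: Δ: 6! 6! 6! / 19! → 1/325909584; sum: t=0:+1/4147200 t=1:−1/10368000 = 1/6912000; 3j²(6 6 6; 4 -5 1) = Δ·Π!·Σ² = 189/16796  (sign -1)
I_A²/I_B² = (70/4199)/(189/16796) = 40/27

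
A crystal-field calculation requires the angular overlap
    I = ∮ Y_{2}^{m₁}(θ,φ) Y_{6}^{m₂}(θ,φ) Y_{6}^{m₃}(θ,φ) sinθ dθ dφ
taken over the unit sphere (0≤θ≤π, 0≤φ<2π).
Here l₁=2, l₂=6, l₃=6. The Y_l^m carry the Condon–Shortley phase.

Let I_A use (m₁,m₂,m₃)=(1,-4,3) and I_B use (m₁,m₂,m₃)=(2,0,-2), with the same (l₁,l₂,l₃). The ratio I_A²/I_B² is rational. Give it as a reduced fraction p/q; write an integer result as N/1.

7/8

Same 2,6,6: normalisation and zero-m 3j drop out of the ratio.
A: Δ: 2! 2! 10! / 15! → 1/90090; sum: t=0:+1/161280 t=1:−1/725760 = 1/207360; 3j²(2 6 6; 1 -4 3) = Δ·Π!·Σ² = 7/286  (sign -1)
B: Δ: 2! 2! 10! / 15! → 1/90090; sum: t=0:+1/69120 = 1/69120; 3j²(2 6 6; 2 0 -2) = Δ·Π!·Σ² = 4/143  (sign +1)
I_A²/I_B² = (7/286)/(4/143) = 7/8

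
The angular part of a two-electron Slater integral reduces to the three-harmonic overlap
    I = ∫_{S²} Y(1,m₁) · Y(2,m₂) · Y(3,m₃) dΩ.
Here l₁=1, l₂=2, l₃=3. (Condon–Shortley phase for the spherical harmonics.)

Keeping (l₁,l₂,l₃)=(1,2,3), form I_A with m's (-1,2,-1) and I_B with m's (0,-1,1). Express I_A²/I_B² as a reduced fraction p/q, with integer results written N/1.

Shared (l₁,l₂,l₃)=(1,2,3): N and (l;000)² cancel in I_A²/I_B².
A: Δ = 0!·2!·4!/7! = 1/105; Racah Σ t=0..0: t=0:+1/48 = 1/48; ⇒ 3j(1 2 3; -1 2 -1)² = 1/105, sgn +1
B: Δ = 0!·2!·4!/7! = 1/105; Racah Σ t=0..0: t=0:+1/6 = 1/6; ⇒ 3j(1 2 3; 0 -1 1)² = 8/105, sgn +1
I_A²/I_B² = (1/105)/(8/105) = 1/8

1/8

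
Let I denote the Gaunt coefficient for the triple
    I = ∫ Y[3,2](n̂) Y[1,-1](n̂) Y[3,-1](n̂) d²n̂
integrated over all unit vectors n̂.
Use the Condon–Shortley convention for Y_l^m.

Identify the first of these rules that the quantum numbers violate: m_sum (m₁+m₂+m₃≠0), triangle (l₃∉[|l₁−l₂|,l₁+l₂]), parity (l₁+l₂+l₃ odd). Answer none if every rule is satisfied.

Σmᵢ = 0  ✓
l₃∈[|l₁−l₂|,l₁+l₂]=[2,4], have l₃=3  ✓
Σlᵢ = 7 ⇒ odd  ✗

parity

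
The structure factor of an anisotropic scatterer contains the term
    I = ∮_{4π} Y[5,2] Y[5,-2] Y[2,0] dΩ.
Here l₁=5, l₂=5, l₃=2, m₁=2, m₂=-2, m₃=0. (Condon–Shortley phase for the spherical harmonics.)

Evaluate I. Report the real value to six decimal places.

m-sum 0 ✓  L=12 even ✓  0≤2≤10 ✓
Π(2lᵢ+1) = 11×11×5 = 605
triangle coeff Δ(5,5,2) = 1/38610
Σ_t [3,5]: t=3:−1/2880 t=4:+1/576 t=5:−1/2880 = 1/960
(3j)²=10/429 [(5 5 2; 0 0 0)], sign=+1
Σ_t [1,3]: t=1:−1/20160 t=2:+1/1440 t=3:−1/2880 = 1/3360
(3j)²=6/715 [(5 5 2; 2 -2 0)], sign=+1
⇒ 4πI² = 20/169
I = (+1)√(20/169/(4π)) = 0.09704356

0.097044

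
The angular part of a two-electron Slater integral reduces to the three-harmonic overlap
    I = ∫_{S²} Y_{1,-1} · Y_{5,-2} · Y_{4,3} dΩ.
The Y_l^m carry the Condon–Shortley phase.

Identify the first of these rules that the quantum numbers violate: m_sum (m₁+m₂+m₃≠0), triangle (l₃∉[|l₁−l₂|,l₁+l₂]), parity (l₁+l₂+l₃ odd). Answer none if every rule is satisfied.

Σmᵢ = 0  ✓
l₃∈[|l₁−l₂|,l₁+l₂]=[4,6], have l₃=4  ✓
Σlᵢ = 10 ⇒ even  ✓

none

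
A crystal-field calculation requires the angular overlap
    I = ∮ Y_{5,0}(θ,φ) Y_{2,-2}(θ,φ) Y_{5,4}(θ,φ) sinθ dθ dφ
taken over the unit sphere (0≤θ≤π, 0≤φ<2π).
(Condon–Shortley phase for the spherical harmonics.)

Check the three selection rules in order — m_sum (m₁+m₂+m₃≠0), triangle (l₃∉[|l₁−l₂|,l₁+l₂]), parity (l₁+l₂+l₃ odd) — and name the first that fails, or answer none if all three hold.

m_sum

azimuthal sum: 0 − 2 + 4 = 2  ✗
3 ≤ 5 ≤ 7 (triangle on l)
L = 5 + 2 + 5 = 12 (even)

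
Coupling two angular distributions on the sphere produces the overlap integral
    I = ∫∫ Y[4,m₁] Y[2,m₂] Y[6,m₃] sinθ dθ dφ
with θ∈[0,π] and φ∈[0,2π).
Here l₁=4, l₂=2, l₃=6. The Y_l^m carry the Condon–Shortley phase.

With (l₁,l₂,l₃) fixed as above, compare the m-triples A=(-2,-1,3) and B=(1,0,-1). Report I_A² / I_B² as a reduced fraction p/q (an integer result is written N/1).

6/5

l's match ⇒ only the (l;m) 3-j factors differ between A and B.
A: triangle coeff Δ(4,2,6) = 1/6435; Σ_t [0,0]: t=0:+1/8640 = 1/8640; (3j)²=28/715 [(4 2 6; -2 -1 3)], sign=-1
B: triangle coeff Δ(4,2,6) = 1/6435; Σ_t [0,0]: t=0:+1/2880 = 1/2880; (3j)²=14/429 [(4 2 6; 1 0 -1)], sign=-1
I_A²/I_B² = (28/715)/(14/429) = 6/5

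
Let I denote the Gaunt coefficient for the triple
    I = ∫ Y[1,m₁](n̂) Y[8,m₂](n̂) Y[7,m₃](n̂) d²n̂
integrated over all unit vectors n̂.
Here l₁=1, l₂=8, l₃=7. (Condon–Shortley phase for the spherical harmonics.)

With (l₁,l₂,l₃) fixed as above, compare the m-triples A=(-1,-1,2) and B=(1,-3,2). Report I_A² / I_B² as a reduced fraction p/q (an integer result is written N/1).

21/55

Same 1,8,7: normalisation and zero-m 3j drop out of the ratio.
A: Δ: 2! 0! 14! / 17! → 1/2040; sum: t=2:+1/87091200 = 1/87091200; 3j²(1 8 7; -1 -1 2) = Δ·Π!·Σ² = 7/680  (sign -1)
B: Δ: 2! 0! 14! / 17! → 1/2040; sum: t=0:+1/87091200 = 1/87091200; 3j²(1 8 7; 1 -3 2) = Δ·Π!·Σ² = 11/408  (sign -1)
I_A²/I_B² = (7/680)/(11/408) = 21/55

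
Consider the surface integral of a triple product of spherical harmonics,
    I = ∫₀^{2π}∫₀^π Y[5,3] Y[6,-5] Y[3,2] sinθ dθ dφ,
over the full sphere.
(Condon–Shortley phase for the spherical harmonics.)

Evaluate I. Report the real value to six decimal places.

-0.169016

m-sum 0 ✓  L=14 even ✓  1≤3≤11 ✓
Π(2lᵢ+1) = 11×13×7 = 1001
triangle coeff Δ(5,6,3) = 1/675675
Σ_t [3,5]: t=3:−1/8640 t=4:+1/2304 t=5:−1/8640 = 7/34560
(3j)²=7/429 [(5 6 3; 0 0 0)], sign=-1
Σ_t [0,1]: t=0:+1/483840 t=1:−1/120960 = -1/161280
(3j)²=2/91 [(5 6 3; 3 -5 2)], sign=+1
⇒ 4πI² = 14/39
I = (-1)√(14/39/(4π)) = -0.16901560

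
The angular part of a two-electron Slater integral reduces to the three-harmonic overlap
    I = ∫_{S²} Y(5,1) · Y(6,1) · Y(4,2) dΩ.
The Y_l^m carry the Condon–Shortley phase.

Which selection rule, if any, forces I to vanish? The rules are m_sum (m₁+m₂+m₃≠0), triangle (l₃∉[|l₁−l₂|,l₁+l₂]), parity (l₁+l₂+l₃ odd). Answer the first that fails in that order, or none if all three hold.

m₁+m₂+m₃ = 1 + 1 + 2 = 4  ✗
triangle: |5−6|=1 ≤ l₃=4 ≤ 5+6=11
parity: l₁+l₂+l₃ = 15 is odd

m_sum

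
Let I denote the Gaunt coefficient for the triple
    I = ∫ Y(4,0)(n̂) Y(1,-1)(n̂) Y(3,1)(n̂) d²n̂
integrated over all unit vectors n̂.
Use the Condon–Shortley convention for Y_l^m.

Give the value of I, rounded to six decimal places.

0.150786

m-sum 0 ✓  L=8 even ✓  3≤3≤5 ✓
Π(2lᵢ+1) = 9×3×7 = 189
triangle coeff Δ(4,1,3) = 1/252
Σ_t [1,1]: t=1:−1/36 = -1/36
(3j)²=4/63 [(4 1 3; 0 0 0)], sign=+1
Σ_t [0,0]: t=0:+1/96 = 1/96
(3j)²=1/42 [(4 1 3; 0 -1 1)], sign=+1
⇒ 4πI² = 2/7
I = (+1)√(2/7/(4π)) = 0.15078601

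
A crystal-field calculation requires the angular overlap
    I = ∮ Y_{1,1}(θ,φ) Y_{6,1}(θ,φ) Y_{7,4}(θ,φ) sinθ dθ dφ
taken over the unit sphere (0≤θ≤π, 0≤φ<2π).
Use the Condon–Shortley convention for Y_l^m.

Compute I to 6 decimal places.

0.000000

Σmᵢ = 6 ≠ 0, so the φ-integral vanishes; I = 0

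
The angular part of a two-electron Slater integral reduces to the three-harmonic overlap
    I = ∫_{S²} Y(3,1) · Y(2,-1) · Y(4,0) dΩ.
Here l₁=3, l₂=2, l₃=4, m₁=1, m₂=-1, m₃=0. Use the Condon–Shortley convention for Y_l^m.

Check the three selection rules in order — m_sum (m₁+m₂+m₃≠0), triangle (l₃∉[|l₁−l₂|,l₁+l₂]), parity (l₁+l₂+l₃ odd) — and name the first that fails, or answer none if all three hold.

parity

m₁+m₂+m₃ = 1 − 1 + 0 = 0  ✓
triangle: |3−2|=1 ≤ l₃=4 ≤ 3+2=5  ✓
parity: l₁+l₂+l₃ = 9 is odd  ✗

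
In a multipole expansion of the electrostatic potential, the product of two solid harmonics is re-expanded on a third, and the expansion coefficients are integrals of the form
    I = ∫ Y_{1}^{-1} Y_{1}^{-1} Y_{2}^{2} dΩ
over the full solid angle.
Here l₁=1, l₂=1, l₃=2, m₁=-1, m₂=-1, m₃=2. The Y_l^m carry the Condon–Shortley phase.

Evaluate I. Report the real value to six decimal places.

Rules hold: Σm=0, L=4 even, 0≤2≤2.
N = 3·3·5 = 45
Δ = 0!·2!·2!/5! = 1/30
Racah Σ t=0..0: t=0:+1/1 = 1/1
⇒ 3j(1 1 2; 0 0 0)² = 2/15, sgn +1
Racah Σ t=0..0: t=0:+1/4 = 1/4
⇒ 3j(1 1 2; -1 -1 2)² = 1/5, sgn +1
4πI² = N·(3j₀)²·(3jₘ)² = 6/5
I = +1·√(1.2/4π) = 0.30901936

0.309019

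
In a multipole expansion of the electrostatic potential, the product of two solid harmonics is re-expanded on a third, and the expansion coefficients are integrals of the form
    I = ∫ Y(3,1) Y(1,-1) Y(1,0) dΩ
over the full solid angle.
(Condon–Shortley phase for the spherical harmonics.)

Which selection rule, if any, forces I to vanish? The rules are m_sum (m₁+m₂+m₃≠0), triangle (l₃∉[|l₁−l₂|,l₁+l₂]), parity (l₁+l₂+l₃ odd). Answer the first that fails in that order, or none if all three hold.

azimuthal sum: 1 − 1 + 0 = 0  ✓
2 ≤ 1 ≤ 4 (triangle on l)  ✗
L = 3 + 1 + 1 = 5 (odd)

triangle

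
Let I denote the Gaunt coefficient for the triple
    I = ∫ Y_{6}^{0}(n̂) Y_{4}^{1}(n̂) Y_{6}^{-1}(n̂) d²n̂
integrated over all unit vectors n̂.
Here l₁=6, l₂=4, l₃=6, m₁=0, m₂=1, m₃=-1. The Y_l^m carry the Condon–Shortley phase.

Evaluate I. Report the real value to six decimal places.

-0.043721

Checks pass: Σm=0; 16 even; l₃=6∈[2,10].
(2·6+1)(2·4+1)(2·6+1) = 1521
Δ: 4! 8! 4! / 17! → 1/15315300
sum: t=0:+1/829440 t=1:−1/25920 t=2:+1/9216 t=3:−1/25920 t=4:+1/829440 = 7/207360
3j²(6 4 6; 0 0 0) = Δ·Π!·Σ² = 28/2431  (sign +1)
sum: t=1:−1/103680 t=2:+1/13824 t=3:−1/17280 t=4:+1/207360 = 1/103680
3j²(6 4 6; 0 1 -1) = Δ·Π!·Σ² = 10/7293  (sign -1)
combine: 4πI² = 1521·28/2431·10/7293 = 840/34969
take √, sign -1: I = -0.04372130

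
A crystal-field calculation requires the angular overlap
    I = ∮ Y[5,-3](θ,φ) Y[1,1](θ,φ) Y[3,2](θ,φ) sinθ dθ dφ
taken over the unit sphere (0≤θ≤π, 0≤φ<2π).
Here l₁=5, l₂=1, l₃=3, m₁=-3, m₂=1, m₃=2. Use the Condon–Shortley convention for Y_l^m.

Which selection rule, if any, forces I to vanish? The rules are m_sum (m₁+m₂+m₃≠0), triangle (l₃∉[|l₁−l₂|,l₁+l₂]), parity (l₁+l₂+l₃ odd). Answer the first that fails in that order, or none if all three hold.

azimuthal sum: -3 + 1 + 2 = 0  ✓
4 ≤ 3 ≤ 6 (triangle on l)  ✗
L = 5 + 1 + 3 = 9 (odd)

triangle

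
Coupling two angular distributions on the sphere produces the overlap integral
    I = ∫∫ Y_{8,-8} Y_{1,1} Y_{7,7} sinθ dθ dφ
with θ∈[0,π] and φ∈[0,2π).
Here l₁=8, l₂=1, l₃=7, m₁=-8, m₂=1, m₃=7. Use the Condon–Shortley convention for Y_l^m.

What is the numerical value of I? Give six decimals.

0.335179

Rules hold: Σm=0, L=16 even, 7≤7≤9.
N = 17·3·15 = 765
Δ = 2!·14!·0!/17! = 1/2040
Racah Σ t=1..1: t=1:−1/25401600 = -1/25401600
⇒ 3j(8 1 7; 0 0 0)² = 8/255, sgn +1
Racah Σ t=2..2: t=2:+1/174356582400 = 1/174356582400
⇒ 3j(8 1 7; -8 1 7)² = 1/17, sgn +1
4πI² = N·(3j₀)²·(3jₘ)² = 24/17
I = +1·√(1.41176/4π) = 0.33517856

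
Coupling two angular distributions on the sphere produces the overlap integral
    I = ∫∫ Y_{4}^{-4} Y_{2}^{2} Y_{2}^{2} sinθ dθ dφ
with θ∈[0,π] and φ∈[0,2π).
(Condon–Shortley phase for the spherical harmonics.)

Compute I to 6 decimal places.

0.337168

m-sum 0 ✓  L=8 even ✓  2≤2≤6 ✓
Π(2lᵢ+1) = 9×5×5 = 225
triangle coeff Δ(4,2,2) = 1/630
Σ_t [2,2]: t=2:+1/16 = 1/16
(3j)²=2/35 [(4 2 2; 0 0 0)], sign=+1
Σ_t [4,4]: t=4:+1/576 = 1/576
(3j)²=1/9 [(4 2 2; -4 2 2)], sign=+1
⇒ 4πI² = 10/7
I = (+1)√(10/7/(4π)) = 0.33716777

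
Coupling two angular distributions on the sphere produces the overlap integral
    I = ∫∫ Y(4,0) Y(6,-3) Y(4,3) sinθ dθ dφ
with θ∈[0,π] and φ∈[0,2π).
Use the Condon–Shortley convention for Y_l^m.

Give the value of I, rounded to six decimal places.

0.123195

Checks pass: Σm=0; 14 even; l₃=4∈[2,10].
(2·4+1)(2·6+1)(2·4+1) = 1053
Δ: 6! 2! 6! / 15! → 1/1261260
sum: t=2:+1/4608 t=3:−1/1296 t=4:+1/4608 = -7/20736
3j²(4 6 4; 0 0 0) = Δ·Π!·Σ² = 20/1287  (sign -1)
sum: t=2:+1/11520 t=3:−1/25920 = 1/20736
3j²(4 6 4; 0 -3 3) = Δ·Π!·Σ² = 5/429  (sign -1)
combine: 4πI² = 1053·20/1287·5/429 = 300/1573
take √, sign +1: I = 0.12319450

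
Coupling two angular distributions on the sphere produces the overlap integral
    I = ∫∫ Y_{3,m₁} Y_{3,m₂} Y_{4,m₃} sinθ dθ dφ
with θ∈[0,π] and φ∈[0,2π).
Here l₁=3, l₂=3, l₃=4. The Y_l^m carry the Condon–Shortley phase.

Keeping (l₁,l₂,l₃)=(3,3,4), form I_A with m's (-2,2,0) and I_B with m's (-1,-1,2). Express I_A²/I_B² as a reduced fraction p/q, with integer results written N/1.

Shared (l₁,l₂,l₃)=(3,3,4): N and (l;000)² cancel in I_A²/I_B².
A: Δ = 2!·4!·4!/11! = 1/34650; Racah Σ t=1..2: t=1:−1/576 t=2:+1/72 = 7/576; ⇒ 3j(3 3 4; -2 2 0)² = 7/198, sgn +1
B: Δ = 2!·4!·4!/11! = 1/34650; Racah Σ t=0..2: t=0:+1/192 t=1:−1/36 t=2:+1/192 = -5/288; ⇒ 3j(3 3 4; -1 -1 2)² = 20/693, sgn -1
I_A²/I_B² = (7/198)/(20/693) = 49/40

49/40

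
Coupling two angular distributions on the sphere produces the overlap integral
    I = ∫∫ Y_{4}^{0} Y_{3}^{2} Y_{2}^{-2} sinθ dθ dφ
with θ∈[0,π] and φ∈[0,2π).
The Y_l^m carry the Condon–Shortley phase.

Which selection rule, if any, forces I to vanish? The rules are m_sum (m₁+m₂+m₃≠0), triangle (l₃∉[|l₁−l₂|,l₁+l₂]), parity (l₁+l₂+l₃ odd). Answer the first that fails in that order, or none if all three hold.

azimuthal sum: 0 + 2 − 2 = 0  ✓
1 ≤ 2 ≤ 7 (triangle on l)  ✓
L = 4 + 3 + 2 = 9 (odd)  ✗

parity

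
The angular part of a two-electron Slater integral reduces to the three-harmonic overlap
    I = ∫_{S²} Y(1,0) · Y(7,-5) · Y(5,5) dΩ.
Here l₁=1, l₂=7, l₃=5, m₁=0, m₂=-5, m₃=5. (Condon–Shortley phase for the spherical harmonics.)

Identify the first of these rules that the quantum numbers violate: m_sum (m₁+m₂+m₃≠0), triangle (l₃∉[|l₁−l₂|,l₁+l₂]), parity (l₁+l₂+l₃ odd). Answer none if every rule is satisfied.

Σmᵢ = 0  ✓
l₃∈[|l₁−l₂|,l₁+l₂]=[6,8], have l₃=5  ✗
Σlᵢ = 13 ⇒ odd

triangle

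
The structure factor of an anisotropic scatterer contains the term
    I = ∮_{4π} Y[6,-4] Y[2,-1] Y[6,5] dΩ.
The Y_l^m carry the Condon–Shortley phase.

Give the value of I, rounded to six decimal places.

Checks pass: Σm=0; 14 even; l₃=6∈[4,8].
(2·6+1)(2·2+1)(2·6+1) = 845
Δ: 2! 10! 2! / 15! → 1/90090
sum: t=0:+1/69120 t=1:−1/14400 t=2:+1/69120 = -7/172800
3j²(6 2 6; 0 0 0) = Δ·Π!·Σ² = 14/715  (sign -1)
sum: t=0:+1/7257600 t=1:−1/725760 = -1/806400
3j²(6 2 6; -4 -1 5) = Δ·Π!·Σ² = 27/910  (sign +1)
combine: 4πI² = 845·14/715·27/910 = 27/55
take √, sign -1: I = -0.19764945

-0.197649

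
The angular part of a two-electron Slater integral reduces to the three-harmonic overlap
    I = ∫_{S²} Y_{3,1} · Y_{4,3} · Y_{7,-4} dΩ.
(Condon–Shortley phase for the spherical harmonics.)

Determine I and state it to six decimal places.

0.212007

Checks pass: Σm=0; 14 even; l₃=7∈[1,7].
(2·3+1)(2·4+1)(2·7+1) = 945
Δ: 0! 6! 8! / 15! → 1/45045
sum: t=0:+1/20736 = 1/20736
3j²(3 4 7; 0 0 0) = Δ·Π!·Σ² = 35/1287  (sign -1)
sum: t=0:+1/241920 = 1/241920
3j²(3 4 7; 1 3 -4) = Δ·Π!·Σ² = 2/91  (sign -1)
combine: 4πI² = 945·35/1287·2/91 = 1050/1859
take √, sign +1: I = 0.21200691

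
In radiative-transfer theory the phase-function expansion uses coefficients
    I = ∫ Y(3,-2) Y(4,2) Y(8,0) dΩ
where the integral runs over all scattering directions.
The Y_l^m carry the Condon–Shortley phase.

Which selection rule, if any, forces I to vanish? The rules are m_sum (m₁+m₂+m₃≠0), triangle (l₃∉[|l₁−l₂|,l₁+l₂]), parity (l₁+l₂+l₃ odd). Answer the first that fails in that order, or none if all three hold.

triangle

m₁+m₂+m₃ = -2 + 2 + 0 = 0  ✓
triangle: |3−4|=1 ≤ l₃=8 ≤ 3+4=7  ✗
parity: l₁+l₂+l₃ = 15 is odd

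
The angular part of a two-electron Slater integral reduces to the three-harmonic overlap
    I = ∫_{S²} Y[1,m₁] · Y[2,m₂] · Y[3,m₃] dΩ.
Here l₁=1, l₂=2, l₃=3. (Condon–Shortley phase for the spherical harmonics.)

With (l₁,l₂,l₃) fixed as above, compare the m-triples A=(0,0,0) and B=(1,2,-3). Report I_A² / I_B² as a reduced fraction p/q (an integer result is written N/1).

Shared (l₁,l₂,l₃)=(1,2,3): N and (l;000)² cancel in I_A²/I_B².
A: Δ = 0!·2!·4!/7! = 1/105; Racah Σ t=0..0: t=0:+1/4 = 1/4; ⇒ 3j(1 2 3; 0 0 0)² = 3/35, sgn -1
B: Δ = 0!·2!·4!/7! = 1/105; Racah Σ t=0..0: t=0:+1/48 = 1/48; ⇒ 3j(1 2 3; 1 2 -3)² = 1/7, sgn +1
I_A²/I_B² = (3/35)/(1/7) = 3/5

3/5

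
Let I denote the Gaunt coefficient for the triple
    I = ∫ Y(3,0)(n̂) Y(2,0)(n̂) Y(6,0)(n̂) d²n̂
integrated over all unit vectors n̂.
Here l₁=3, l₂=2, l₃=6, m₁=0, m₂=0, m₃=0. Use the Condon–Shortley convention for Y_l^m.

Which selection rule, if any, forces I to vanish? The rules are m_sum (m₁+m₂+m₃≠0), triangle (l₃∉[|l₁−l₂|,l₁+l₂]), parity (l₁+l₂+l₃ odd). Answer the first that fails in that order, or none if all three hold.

Σmᵢ = 0  ✓
l₃∈[|l₁−l₂|,l₁+l₂]=[1,5], have l₃=6  ✗
Σlᵢ = 11 ⇒ odd

triangle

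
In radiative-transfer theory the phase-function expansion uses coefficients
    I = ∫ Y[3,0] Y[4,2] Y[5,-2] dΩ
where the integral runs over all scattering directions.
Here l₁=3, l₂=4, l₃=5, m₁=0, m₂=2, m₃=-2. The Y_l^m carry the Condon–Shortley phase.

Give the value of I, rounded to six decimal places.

Checks pass: Σm=0; 12 even; l₃=5∈[1,7].
(2·3+1)(2·4+1)(2·5+1) = 693
Δ: 2! 4! 6! / 13! → 1/180180
sum: t=0:+1/576 t=1:−1/144 t=2:+1/576 = -1/288
3j²(3 4 5; 0 0 0) = Δ·Π!·Σ² = 20/1001  (sign +1)
sum: t=0:+1/8640 t=1:−1/480 t=2:+1/576 = -1/4320
3j²(3 4 5; 0 2 -2) = Δ·Π!·Σ² = 1/2145  (sign +1)
combine: 4πI² = 693·20/1001·1/2145 = 12/1859
take √, sign +1: I = 0.02266449

0.022664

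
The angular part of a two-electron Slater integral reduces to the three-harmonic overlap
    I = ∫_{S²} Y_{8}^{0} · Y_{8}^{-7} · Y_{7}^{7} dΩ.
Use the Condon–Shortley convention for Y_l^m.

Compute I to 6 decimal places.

Σlᵢ=23 odd — θ-integrand is odd under cosθ→−cosθ; I=0

0.000000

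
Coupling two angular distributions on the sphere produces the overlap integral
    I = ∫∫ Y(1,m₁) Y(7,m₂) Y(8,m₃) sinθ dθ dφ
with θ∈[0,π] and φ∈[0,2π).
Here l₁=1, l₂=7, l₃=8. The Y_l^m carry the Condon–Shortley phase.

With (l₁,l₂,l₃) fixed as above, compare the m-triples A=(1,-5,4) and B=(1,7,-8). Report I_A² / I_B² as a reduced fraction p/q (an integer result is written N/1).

Same 1,7,8: normalisation and zero-m 3j drop out of the ratio.
A: Δ: 0! 2! 14! / 17! → 1/2040; sum: t=0:+1/1916006400 = 1/1916006400; 3j²(1 7 8; 1 -5 4) = Δ·Π!·Σ² = 1/340  (sign +1)
B: Δ: 0! 2! 14! / 17! → 1/2040; sum: t=0:+1/174356582400 = 1/174356582400; 3j²(1 7 8; 1 7 -8) = Δ·Π!·Σ² = 1/17  (sign +1)
I_A²/I_B² = (1/340)/(1/17) = 1/20

1/20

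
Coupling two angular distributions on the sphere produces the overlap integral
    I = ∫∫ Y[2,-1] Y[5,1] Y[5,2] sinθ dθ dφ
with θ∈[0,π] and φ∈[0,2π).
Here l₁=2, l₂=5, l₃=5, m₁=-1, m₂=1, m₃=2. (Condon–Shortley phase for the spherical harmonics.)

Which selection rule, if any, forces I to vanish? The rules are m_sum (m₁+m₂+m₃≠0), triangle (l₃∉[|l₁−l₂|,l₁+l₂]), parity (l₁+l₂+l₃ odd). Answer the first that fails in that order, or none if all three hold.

azimuthal sum: -1 + 1 + 2 = 2  ✗
3 ≤ 5 ≤ 7 (triangle on l)
L = 2 + 5 + 5 = 12 (even)

m_sum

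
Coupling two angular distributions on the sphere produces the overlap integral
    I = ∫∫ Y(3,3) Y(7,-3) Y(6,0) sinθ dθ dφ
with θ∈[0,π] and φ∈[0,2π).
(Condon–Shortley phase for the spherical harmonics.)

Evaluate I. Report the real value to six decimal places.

m-sum 0 ✓  L=16 even ✓  4≤6≤10 ✓
Π(2lᵢ+1) = 7×15×13 = 1365
triangle coeff Δ(3,7,6) = 1/2042040
Σ_t [1,3]: t=1:−1/207360 t=2:+1/57600 t=3:−1/207360 = 1/129600
(3j)²=168/12155 [(3 7 6; 0 0 0)], sign=+1
Σ_t [0,0]: t=0:+1/829440 = 1/829440
(3j)²=225/9724 [(3 7 6; 3 -3 0)], sign=+1
⇒ 4πI² = 198450/454597
I = (+1)√(198450/454597/(4π)) = 0.18638345

0.186383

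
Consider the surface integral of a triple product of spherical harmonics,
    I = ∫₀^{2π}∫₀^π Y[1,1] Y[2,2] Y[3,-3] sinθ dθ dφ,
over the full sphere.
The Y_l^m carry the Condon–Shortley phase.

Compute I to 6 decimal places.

-0.319865

Checks pass: Σm=0; 6 even; l₃=3∈[1,3].
(2·1+1)(2·2+1)(2·3+1) = 105
Δ: 0! 2! 4! / 7! → 1/105
sum: t=0:+1/4 = 1/4
3j²(1 2 3; 0 0 0) = Δ·Π!·Σ² = 3/35  (sign -1)
sum: t=0:+1/48 = 1/48
3j²(1 2 3; 1 2 -3) = Δ·Π!·Σ² = 1/7  (sign +1)
combine: 4πI² = 105·3/35·1/7 = 9/7
take √, sign -1: I = -0.31986543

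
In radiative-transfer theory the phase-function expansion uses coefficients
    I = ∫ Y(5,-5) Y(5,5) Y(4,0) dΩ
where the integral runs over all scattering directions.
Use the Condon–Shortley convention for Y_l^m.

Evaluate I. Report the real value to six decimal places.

-0.130198

Checks pass: Σm=0; 14 even; l₃=4∈[0,10].
(2·5+1)(2·5+1)(2·4+1) = 1089
Δ: 6! 4! 4! / 15! → 1/3153150
sum: t=1:−1/69120 t=2:+1/1728 t=3:−1/576 t=4:+1/1728 t=5:−1/69120 = -7/11520
3j²(5 5 4; 0 0 0) = Δ·Π!·Σ² = 2/143  (sign -1)
sum: t=6:+1/414720 = 1/414720
3j²(5 5 4; -5 5 0) = Δ·Π!·Σ² = 2/143  (sign +1)
combine: 4πI² = 1089·2/143·2/143 = 36/169
take √, sign -1: I = -0.13019760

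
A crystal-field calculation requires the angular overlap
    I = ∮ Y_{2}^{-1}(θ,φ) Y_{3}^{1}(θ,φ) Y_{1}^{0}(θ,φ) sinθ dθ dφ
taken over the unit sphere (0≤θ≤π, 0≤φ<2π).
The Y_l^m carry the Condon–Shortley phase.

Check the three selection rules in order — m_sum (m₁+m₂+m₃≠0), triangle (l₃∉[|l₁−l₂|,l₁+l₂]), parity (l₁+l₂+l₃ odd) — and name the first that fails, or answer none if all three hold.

azimuthal sum: -1 + 1 + 0 = 0  ✓
1 ≤ 1 ≤ 5 (triangle on l)  ✓
L = 2 + 3 + 1 = 6 (even)  ✓

none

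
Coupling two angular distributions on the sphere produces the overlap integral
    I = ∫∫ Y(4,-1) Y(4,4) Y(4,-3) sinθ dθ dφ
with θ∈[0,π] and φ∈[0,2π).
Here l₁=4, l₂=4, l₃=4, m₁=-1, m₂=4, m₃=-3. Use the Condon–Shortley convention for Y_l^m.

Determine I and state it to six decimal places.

Rules hold: Σm=0, L=12 even, 0≤4≤8.
N = 9·9·9 = 729
Δ = 4!·4!·4!/13! = 1/450450
Racah Σ t=0..4: t=0:+1/13824 t=1:−1/216 t=2:+1/64 t=3:−1/216 t=4:+1/13824 = 5/768
⇒ 3j(4 4 4; 0 0 0)² = 18/1001, sgn +1
Racah Σ t=4..4: t=4:+1/3456 = 1/3456
⇒ 3j(4 4 4; -1 4 -3)² = 35/1287, sgn -1
4πI² = N·(3j₀)²·(3jₘ)² = 7290/20449
I = -1·√(0.356497/4π) = -0.16843130

-0.168431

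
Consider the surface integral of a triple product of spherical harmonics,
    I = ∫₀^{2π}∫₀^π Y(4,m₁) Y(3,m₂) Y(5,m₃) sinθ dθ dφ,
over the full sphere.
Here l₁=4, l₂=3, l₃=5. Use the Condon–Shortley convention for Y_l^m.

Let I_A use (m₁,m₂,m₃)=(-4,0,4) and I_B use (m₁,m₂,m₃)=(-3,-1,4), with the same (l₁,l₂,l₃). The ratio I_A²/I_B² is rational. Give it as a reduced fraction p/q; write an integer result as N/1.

24/1

Same 4,3,5: normalisation and zero-m 3j drop out of the ratio.
A: Δ: 2! 6! 4! / 13! → 1/180180; sum: t=2:+1/8640 = 1/8640; 3j²(4 3 5; -4 0 4) = Δ·Π!·Σ² = 28/715  (sign -1)
B: Δ: 2! 6! 4! / 13! → 1/180180; sum: t=1:−1/4320 t=2:+1/5760 = -1/17280; 3j²(4 3 5; -3 -1 4) = Δ·Π!·Σ² = 7/4290  (sign +1)
I_A²/I_B² = (28/715)/(7/4290) = 24/1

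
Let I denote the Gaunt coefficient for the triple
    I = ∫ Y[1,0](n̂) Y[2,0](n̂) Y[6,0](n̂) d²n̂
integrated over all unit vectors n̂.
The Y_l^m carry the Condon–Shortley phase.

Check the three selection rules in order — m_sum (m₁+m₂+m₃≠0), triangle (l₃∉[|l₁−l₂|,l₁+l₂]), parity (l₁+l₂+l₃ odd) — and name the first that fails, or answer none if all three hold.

azimuthal sum: 0 + 0 + 0 = 0  ✓
1 ≤ 6 ≤ 3 (triangle on l)  ✗
L = 1 + 2 + 6 = 9 (odd)

triangle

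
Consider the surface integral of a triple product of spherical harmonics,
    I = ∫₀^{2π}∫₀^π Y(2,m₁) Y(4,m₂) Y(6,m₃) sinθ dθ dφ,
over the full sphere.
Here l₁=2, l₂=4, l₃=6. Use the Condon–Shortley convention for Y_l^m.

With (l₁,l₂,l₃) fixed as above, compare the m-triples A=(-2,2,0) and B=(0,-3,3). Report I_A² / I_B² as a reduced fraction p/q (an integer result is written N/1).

Same 2,4,6: normalisation and zero-m 3j drop out of the ratio.
A: Δ: 0! 4! 8! / 13! → 1/6435; sum: t=0:+1/34560 = 1/34560; 3j²(2 4 6; -2 2 0) = Δ·Π!·Σ² = 1/429  (sign +1)
B: Δ: 0! 4! 8! / 13! → 1/6435; sum: t=0:+1/20160 = 1/20160; 3j²(2 4 6; 0 -3 3) = Δ·Π!·Σ² = 12/715  (sign -1)
I_A²/I_B² = (1/429)/(12/715) = 5/36

5/36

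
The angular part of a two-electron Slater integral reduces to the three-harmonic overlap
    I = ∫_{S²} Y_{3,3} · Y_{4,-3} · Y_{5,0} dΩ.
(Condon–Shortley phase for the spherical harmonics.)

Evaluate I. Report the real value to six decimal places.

Checks pass: Σm=0; 12 even; l₃=5∈[1,7].
(2·3+1)(2·4+1)(2·5+1) = 693
Δ: 2! 4! 6! / 13! → 1/180180
sum: t=0:+1/576 t=1:−1/144 t=2:+1/576 = -1/288
3j²(3 4 5; 0 0 0) = Δ·Π!·Σ² = 20/1001  (sign +1)
sum: t=0:+1/5760 = 1/5760
3j²(3 4 5; 3 -3 0) = Δ·Π!·Σ² = 5/572  (sign -1)
combine: 4πI² = 693·20/1001·5/572 = 225/1859
take √, sign -1: I = -0.09814013

-0.098140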